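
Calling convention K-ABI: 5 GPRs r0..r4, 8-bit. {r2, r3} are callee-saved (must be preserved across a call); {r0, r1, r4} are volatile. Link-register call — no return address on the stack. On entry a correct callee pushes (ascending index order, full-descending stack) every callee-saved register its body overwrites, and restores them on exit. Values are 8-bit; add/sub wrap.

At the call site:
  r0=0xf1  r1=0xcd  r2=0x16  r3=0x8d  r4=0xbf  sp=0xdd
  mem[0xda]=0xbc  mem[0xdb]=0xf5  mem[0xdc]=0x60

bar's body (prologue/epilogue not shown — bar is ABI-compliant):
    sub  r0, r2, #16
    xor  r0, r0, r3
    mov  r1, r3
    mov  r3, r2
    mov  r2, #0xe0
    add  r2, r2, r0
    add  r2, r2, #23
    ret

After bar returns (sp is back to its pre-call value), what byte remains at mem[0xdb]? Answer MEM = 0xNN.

MEM = 0x8d

prologue: push r2 → mem[0xdc]=0x16, sp=0xdc
prologue: push r3 → mem[0xdb]=0x8d, sp=0xdb
body[0] sub  r0, r2, #16 → r0=0x06
body[1] xor  r0, r0, r3 → r0=0x8b
body[2] mov  r1, r3 → r1=0x8d
body[3] mov  r3, r2 → r3=0x16
body[4] mov  r2, #0xe0 → r2=0xe0
body[5] add  r2, r2, r0 → r2=0x6b
body[6] add  r2, r2, #23 → r2=0x82
epilogue: pop r3=0x8d, sp=0xdc
epilogue: pop r2=0x16, sp=0xdd
prologue pushed ['r2', 'r3'] at ['0xdc', '0xdb']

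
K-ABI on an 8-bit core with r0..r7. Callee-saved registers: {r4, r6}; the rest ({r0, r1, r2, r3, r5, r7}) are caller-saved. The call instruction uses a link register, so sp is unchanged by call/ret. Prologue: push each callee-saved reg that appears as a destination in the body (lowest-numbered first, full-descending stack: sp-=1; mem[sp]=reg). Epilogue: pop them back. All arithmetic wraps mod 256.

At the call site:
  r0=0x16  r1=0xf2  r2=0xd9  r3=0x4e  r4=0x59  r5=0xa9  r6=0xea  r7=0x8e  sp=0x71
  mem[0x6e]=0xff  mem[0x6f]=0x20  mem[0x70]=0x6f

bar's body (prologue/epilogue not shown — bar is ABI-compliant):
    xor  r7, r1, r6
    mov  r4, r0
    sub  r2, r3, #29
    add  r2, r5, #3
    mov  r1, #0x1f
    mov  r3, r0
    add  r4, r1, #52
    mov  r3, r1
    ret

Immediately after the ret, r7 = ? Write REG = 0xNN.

prologue: push r4 -> mem[0x70]=0x59, sp=0x70
body[0] xor  r7, r1, r6 -> r7=0x18
body[1] mov  r4, r0 -> r4=0x16
body[2] sub  r2, r3, #29 -> r2=0x31
body[3] add  r2, r5, #3 -> r2=0xac
body[4] mov  r1, #0x1f -> r1=0x1f
body[5] mov  r3, r0 -> r3=0x16
body[6] add  r4, r1, #52 -> r4=0x53
body[7] mov  r3, r1 -> r3=0x1f
epilogue: pop r4=0x59, sp=0x71
r7 is caller-saved -> body value

REG = 0x18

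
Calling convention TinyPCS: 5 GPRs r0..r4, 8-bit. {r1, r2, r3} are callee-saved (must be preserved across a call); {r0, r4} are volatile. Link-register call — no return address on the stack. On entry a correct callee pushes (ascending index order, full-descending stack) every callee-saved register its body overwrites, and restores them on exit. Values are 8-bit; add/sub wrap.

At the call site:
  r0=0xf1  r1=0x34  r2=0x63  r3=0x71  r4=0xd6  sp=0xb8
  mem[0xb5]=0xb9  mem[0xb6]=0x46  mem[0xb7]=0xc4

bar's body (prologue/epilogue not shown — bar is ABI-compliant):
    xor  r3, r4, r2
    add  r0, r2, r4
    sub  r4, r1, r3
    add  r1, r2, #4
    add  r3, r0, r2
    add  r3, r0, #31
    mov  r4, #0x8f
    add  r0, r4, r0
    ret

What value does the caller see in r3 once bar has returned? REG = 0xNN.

prologue: push r1 → mem[0xb7]=0x34, sp=0xb7
prologue: push r3 → mem[0xb6]=0x71, sp=0xb6
body[0] xor  r3, r4, r2 → r3=0xb5
body[1] add  r0, r2, r4 → r0=0x39
body[2] sub  r4, r1, r3 → r4=0x7f
body[3] add  r1, r2, #4 → r1=0x67
body[4] add  r3, r0, r2 → r3=0x9c
body[5] add  r3, r0, #31 → r3=0x58
body[6] mov  r4, #0x8f → r4=0x8f
body[7] add  r0, r4, r0 → r0=0xc8
epilogue: pop r3=0x71, sp=0xb7
epilogue: pop r1=0x34, sp=0xb8
r3 is callee-saved → restored

REG = 0x71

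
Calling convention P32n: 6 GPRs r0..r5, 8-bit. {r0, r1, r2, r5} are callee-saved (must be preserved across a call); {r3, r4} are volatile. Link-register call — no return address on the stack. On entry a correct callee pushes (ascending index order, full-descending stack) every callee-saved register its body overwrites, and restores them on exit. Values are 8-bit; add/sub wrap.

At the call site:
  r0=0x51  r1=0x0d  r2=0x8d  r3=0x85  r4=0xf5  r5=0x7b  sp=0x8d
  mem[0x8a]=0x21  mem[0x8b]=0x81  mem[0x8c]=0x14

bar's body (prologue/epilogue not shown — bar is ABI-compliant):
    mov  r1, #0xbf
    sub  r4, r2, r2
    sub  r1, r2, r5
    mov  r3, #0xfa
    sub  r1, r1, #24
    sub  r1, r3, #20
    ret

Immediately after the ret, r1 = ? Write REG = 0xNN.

REG = 0x0d

prologue: push r1 → mem[0x8c]=0x0d, sp=0x8c
body[0] mov  r1, #0xbf → r1=0xbf
body[1] sub  r4, r2, r2 → r4=0x00
body[2] sub  r1, r2, r5 → r1=0x12
body[3] mov  r3, #0xfa → r3=0xfa
body[4] sub  r1, r1, #24 → r1=0xfa
body[5] sub  r1, r3, #20 → r1=0xe6
epilogue: pop r1=0x0d, sp=0x8d
r1 is callee-saved → restored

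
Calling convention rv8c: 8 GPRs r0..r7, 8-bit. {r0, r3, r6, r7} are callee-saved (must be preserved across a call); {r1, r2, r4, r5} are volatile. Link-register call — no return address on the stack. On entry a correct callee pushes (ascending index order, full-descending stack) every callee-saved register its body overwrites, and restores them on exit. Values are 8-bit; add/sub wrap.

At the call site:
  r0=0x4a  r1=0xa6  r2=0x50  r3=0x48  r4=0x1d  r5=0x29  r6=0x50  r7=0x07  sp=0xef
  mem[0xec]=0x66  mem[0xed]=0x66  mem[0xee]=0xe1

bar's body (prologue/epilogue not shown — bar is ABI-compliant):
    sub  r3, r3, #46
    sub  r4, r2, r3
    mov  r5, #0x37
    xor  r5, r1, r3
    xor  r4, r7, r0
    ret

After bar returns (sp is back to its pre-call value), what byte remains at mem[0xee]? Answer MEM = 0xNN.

prologue: push r3 -> mem[0xee]=0x48, sp=0xee
body[0] sub  r3, r3, #46 -> r3=0x1a
body[1] sub  r4, r2, r3 -> r4=0x36
body[2] mov  r5, #0x37 -> r5=0x37
body[3] xor  r5, r1, r3 -> r5=0xbc
body[4] xor  r4, r7, r0 -> r4=0x4d
epilogue: pop r3=0x48, sp=0xef
prologue pushed ['r3'] at ['0xee']

MEM = 0x48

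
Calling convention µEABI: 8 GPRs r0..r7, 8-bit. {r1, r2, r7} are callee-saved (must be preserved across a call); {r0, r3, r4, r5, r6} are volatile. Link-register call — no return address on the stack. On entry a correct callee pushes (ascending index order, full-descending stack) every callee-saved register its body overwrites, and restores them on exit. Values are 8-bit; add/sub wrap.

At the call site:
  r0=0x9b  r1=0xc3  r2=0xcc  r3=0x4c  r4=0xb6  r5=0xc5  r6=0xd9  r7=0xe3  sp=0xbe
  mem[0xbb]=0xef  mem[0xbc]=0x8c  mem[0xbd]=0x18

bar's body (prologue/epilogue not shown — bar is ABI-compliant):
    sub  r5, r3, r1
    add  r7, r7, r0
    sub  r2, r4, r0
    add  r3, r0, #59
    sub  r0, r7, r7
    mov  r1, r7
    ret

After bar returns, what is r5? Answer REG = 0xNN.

REG = 0x89

prologue: push r1 → mem[0xbd]=0xc3, sp=0xbd
prologue: push r2 → mem[0xbc]=0xcc, sp=0xbc
prologue: push r7 → mem[0xbb]=0xe3, sp=0xbb
body[0] sub  r5, r3, r1 → r5=0x89
body[1] add  r7, r7, r0 → r7=0x7e
body[2] sub  r2, r4, r0 → r2=0x1b
body[3] add  r3, r0, #59 → r3=0xd6
body[4] sub  r0, r7, r7 → r0=0x00
body[5] mov  r1, r7 → r1=0x7e
epilogue: pop r7=0xe3, sp=0xbc
epilogue: pop r2=0xcc, sp=0xbd
epilogue: pop r1=0xc3, sp=0xbe
r5 is caller-saved → body value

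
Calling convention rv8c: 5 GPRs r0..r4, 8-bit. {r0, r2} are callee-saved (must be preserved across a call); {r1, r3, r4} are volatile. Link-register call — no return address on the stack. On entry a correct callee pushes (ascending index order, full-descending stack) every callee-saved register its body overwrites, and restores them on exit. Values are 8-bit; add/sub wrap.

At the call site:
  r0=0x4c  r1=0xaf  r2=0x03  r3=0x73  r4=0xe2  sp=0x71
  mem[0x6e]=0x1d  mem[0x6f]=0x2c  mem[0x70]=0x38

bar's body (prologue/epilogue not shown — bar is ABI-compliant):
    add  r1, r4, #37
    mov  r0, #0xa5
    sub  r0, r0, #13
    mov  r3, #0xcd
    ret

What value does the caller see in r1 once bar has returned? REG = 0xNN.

prologue: push r0 -> mem[0x70]=0x4c, sp=0x70
body[0] add  r1, r4, #37 -> r1=0x07
body[1] mov  r0, #0xa5 -> r0=0xa5
body[2] sub  r0, r0, #13 -> r0=0x98
body[3] mov  r3, #0xcd -> r3=0xcd
epilogue: pop r0=0x4c, sp=0x71
r1 is caller-saved -> body value

REG = 0x07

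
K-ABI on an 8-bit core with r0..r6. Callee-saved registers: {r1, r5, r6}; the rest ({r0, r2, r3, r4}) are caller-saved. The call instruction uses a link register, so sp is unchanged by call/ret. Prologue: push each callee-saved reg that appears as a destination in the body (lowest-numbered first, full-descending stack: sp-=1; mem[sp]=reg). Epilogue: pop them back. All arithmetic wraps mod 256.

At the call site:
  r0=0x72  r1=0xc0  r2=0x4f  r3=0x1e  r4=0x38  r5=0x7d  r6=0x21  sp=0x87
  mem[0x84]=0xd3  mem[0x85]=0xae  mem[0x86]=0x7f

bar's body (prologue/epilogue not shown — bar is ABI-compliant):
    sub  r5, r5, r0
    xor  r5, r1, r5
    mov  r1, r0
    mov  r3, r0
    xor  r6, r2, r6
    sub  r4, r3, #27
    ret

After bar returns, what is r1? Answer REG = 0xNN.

prologue: push r1 → mem[0x86]=0xc0, sp=0x86
prologue: push r5 → mem[0x85]=0x7d, sp=0x85
prologue: push r6 → mem[0x84]=0x21, sp=0x84
body[0] sub  r5, r5, r0 → r5=0x0b
body[1] xor  r5, r1, r5 → r5=0xcb
body[2] mov  r1, r0 → r1=0x72
body[3] mov  r3, r0 → r3=0x72
body[4] xor  r6, r2, r6 → r6=0x6e
body[5] sub  r4, r3, #27 → r4=0x57
epilogue: pop r6=0x21, sp=0x85
epilogue: pop r5=0x7d, sp=0x86
epilogue: pop r1=0xc0, sp=0x87
r1 is callee-saved → restored

REG = 0xc0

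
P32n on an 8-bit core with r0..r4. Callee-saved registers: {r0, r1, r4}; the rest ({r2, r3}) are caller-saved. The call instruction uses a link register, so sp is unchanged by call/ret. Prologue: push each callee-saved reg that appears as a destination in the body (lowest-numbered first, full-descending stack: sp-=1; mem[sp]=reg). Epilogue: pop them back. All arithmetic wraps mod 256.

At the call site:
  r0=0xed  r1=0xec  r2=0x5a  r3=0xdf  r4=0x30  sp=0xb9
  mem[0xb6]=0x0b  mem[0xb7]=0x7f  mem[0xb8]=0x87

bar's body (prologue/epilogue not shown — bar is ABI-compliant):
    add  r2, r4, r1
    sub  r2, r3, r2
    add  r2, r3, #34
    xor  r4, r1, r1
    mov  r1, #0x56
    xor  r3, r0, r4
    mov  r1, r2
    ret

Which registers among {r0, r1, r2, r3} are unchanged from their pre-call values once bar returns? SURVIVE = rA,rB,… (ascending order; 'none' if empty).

SURVIVE = r0,r1

prologue: push r1 -> mem[0xb8]=0xec, sp=0xb8
prologue: push r4 -> mem[0xb7]=0x30, sp=0xb7
body[0] add  r2, r4, r1 -> r2=0x1c
body[1] sub  r2, r3, r2 -> r2=0xc3
body[2] add  r2, r3, #34 -> r2=0x01
body[3] xor  r4, r1, r1 -> r4=0x00
body[4] mov  r1, #0x56 -> r1=0x56
body[5] xor  r3, r0, r4 -> r3=0xed
body[6] mov  r1, r2 -> r1=0x01
epilogue: pop r4=0x30, sp=0xb8
epilogue: pop r1=0xec, sp=0xb9
r0: callee-saved, written=False
r1: callee-saved, written=True
r2: caller-saved, written=True
r3: caller-saved, written=True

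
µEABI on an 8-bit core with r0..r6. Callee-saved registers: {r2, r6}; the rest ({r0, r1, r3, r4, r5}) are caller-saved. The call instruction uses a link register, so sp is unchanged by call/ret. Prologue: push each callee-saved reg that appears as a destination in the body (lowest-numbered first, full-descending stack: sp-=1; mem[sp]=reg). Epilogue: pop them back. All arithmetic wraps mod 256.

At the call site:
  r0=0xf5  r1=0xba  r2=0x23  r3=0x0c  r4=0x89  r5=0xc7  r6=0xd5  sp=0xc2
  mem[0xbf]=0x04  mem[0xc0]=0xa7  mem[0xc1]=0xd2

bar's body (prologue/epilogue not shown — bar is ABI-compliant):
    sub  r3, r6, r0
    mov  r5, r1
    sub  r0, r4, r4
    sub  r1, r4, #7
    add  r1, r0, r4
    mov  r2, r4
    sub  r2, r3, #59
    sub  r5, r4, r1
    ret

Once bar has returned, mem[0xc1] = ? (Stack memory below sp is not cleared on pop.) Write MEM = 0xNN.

MEM = 0x23

prologue: push r2 → mem[0xc1]=0x23, sp=0xc1
body[0] sub  r3, r6, r0 → r3=0xe0
body[1] mov  r5, r1 → r5=0xba
body[2] sub  r0, r4, r4 → r0=0x00
body[3] sub  r1, r4, #7 → r1=0x82
body[4] add  r1, r0, r4 → r1=0x89
body[5] mov  r2, r4 → r2=0x89
body[6] sub  r2, r3, #59 → r2=0xa5
body[7] sub  r5, r4, r1 → r5=0x00
epilogue: pop r2=0x23, sp=0xc2
prologue pushed ['r2'] at ['0xc1']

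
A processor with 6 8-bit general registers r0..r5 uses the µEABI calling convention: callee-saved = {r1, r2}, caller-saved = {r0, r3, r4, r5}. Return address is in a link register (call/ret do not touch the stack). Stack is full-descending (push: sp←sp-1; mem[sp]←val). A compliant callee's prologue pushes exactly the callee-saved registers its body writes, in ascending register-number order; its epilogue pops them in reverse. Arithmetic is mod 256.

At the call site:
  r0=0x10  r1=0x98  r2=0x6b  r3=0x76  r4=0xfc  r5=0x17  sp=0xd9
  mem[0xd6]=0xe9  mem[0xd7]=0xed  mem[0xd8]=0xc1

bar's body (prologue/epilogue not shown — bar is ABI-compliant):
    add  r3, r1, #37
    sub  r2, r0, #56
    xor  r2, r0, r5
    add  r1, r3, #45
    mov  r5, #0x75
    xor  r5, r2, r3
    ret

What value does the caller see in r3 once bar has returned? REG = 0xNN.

REG = 0xbd

prologue: push r1 -> mem[0xd8]=0x98, sp=0xd8
prologue: push r2 -> mem[0xd7]=0x6b, sp=0xd7
body[0] add  r3, r1, #37 -> r3=0xbd
body[1] sub  r2, r0, #56 -> r2=0xd8
body[2] xor  r2, r0, r5 -> r2=0x07
body[3] add  r1, r3, #45 -> r1=0xea
body[4] mov  r5, #0x75 -> r5=0x75
body[5] xor  r5, r2, r3 -> r5=0xba
epilogue: pop r2=0x6b, sp=0xd8
epilogue: pop r1=0x98, sp=0xd9
r3 is caller-saved -> body value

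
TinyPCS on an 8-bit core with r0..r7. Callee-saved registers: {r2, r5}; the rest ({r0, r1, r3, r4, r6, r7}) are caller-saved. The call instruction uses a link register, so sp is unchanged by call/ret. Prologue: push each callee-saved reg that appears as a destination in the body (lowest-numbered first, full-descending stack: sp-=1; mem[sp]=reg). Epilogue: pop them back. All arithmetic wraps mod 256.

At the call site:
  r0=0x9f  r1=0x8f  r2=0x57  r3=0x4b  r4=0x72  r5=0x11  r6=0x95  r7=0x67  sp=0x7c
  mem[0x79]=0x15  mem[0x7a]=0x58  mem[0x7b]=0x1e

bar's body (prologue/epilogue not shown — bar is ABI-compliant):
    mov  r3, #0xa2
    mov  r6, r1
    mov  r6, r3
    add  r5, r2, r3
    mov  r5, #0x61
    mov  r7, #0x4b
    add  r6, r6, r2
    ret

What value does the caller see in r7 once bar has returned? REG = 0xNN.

REG = 0x4b

prologue: push r5 -> mem[0x7b]=0x11, sp=0x7b
body[0] mov  r3, #0xa2 -> r3=0xa2
body[1] mov  r6, r1 -> r6=0x8f
body[2] mov  r6, r3 -> r6=0xa2
body[3] add  r5, r2, r3 -> r5=0xf9
body[4] mov  r5, #0x61 -> r5=0x61
body[5] mov  r7, #0x4b -> r7=0x4b
body[6] add  r6, r6, r2 -> r6=0xf9
epilogue: pop r5=0x11, sp=0x7c
r7 is caller-saved -> body value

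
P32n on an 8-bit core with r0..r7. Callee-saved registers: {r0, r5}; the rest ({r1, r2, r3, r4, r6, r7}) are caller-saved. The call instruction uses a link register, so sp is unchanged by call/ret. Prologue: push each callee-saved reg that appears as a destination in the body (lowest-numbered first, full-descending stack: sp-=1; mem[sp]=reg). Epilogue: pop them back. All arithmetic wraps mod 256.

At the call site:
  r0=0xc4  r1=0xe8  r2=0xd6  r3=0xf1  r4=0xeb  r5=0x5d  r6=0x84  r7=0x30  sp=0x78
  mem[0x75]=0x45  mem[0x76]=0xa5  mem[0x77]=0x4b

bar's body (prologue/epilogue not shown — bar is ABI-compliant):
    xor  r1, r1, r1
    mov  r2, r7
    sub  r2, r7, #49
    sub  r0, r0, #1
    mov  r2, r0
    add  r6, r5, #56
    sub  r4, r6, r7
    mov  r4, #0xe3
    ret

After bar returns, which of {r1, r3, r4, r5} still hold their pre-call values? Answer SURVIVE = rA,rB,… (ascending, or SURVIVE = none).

SURVIVE = r3,r5

prologue: push r0 → mem[0x77]=0xc4, sp=0x77
body[0] xor  r1, r1, r1 → r1=0x00
body[1] mov  r2, r7 → r2=0x30
body[2] sub  r2, r7, #49 → r2=0xff
body[3] sub  r0, r0, #1 → r0=0xc3
body[4] mov  r2, r0 → r2=0xc3
body[5] add  r6, r5, #56 → r6=0x95
body[6] sub  r4, r6, r7 → r4=0x65
body[7] mov  r4, #0xe3 → r4=0xe3
epilogue: pop r0=0xc4, sp=0x78
r1: caller-saved, written=True
r3: caller-saved, written=False
r4: caller-saved, written=True
r5: callee-saved, written=False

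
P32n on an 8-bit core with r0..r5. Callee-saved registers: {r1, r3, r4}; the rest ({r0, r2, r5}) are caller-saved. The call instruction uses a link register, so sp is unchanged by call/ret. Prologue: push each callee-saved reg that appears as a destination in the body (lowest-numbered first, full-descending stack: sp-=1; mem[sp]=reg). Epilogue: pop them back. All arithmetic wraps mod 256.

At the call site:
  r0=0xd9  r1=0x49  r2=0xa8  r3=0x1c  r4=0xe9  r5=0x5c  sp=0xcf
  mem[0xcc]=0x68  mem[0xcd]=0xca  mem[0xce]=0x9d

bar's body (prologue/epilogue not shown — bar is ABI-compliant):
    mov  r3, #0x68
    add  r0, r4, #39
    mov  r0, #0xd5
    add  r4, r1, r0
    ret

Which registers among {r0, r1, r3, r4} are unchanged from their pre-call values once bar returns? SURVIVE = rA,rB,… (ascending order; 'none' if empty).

prologue: push r3 → mem[0xce]=0x1c, sp=0xce
prologue: push r4 → mem[0xcd]=0xe9, sp=0xcd
body[0] mov  r3, #0x68 → r3=0x68
body[1] add  r0, r4, #39 → r0=0x10
body[2] mov  r0, #0xd5 → r0=0xd5
body[3] add  r4, r1, r0 → r4=0x1e
epilogue: pop r4=0xe9, sp=0xce
epilogue: pop r3=0x1c, sp=0xcf
r0: caller-saved, written=True
r1: callee-saved, written=False
r3: callee-saved, written=True
r4: callee-saved, written=True

SURVIVE = r1,r3,r4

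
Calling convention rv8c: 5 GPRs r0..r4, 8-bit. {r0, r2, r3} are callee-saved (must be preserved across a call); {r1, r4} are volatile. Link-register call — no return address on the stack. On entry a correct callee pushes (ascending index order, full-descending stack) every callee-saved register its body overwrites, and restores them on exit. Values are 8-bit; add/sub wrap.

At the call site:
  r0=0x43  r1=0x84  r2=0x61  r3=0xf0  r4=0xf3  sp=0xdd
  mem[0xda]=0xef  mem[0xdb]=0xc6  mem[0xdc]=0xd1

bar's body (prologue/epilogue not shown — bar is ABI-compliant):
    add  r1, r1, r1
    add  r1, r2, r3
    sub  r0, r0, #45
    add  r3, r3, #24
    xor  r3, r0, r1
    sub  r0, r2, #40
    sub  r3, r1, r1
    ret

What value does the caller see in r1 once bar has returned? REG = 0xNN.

REG = 0x51

prologue: push r0 -> mem[0xdc]=0x43, sp=0xdc
prologue: push r3 -> mem[0xdb]=0xf0, sp=0xdb
body[0] add  r1, r1, r1 -> r1=0x08
body[1] add  r1, r2, r3 -> r1=0x51
body[2] sub  r0, r0, #45 -> r0=0x16
body[3] add  r3, r3, #24 -> r3=0x08
body[4] xor  r3, r0, r1 -> r3=0x47
body[5] sub  r0, r2, #40 -> r0=0x39
body[6] sub  r3, r1, r1 -> r3=0x00
epilogue: pop r3=0xf0, sp=0xdc
epilogue: pop r0=0x43, sp=0xdd
r1 is caller-saved -> body value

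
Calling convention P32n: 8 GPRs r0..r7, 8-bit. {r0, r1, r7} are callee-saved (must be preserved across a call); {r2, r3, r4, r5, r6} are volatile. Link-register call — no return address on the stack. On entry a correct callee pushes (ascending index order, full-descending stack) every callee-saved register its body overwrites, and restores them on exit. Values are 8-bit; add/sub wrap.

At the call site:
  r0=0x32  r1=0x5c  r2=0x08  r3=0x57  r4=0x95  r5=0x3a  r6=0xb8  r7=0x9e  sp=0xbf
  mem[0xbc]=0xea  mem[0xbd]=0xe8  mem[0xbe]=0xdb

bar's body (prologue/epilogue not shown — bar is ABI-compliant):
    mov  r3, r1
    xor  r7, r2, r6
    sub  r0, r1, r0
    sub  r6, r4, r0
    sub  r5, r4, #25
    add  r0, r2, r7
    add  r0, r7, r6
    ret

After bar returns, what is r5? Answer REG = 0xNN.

REG = 0x7c

prologue: push r0 -> mem[0xbe]=0x32, sp=0xbe
prologue: push r7 -> mem[0xbd]=0x9e, sp=0xbd
body[0] mov  r3, r1 -> r3=0x5c
body[1] xor  r7, r2, r6 -> r7=0xb0
body[2] sub  r0, r1, r0 -> r0=0x2a
body[3] sub  r6, r4, r0 -> r6=0x6b
body[4] sub  r5, r4, #25 -> r5=0x7c
body[5] add  r0, r2, r7 -> r0=0xb8
body[6] add  r0, r7, r6 -> r0=0x1b
epilogue: pop r7=0x9e, sp=0xbe
epilogue: pop r0=0x32, sp=0xbf
r5 is caller-saved -> body value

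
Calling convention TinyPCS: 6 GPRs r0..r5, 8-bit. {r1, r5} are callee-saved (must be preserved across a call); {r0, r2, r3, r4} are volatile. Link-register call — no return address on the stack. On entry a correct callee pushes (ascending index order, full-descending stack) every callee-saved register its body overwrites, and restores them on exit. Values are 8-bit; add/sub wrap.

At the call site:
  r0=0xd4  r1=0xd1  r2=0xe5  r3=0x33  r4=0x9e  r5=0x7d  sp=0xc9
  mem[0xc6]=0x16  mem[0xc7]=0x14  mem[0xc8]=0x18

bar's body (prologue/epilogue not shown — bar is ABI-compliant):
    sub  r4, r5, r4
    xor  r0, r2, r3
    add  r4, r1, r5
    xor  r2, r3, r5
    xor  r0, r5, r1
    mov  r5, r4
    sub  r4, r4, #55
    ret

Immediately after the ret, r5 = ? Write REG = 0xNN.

prologue: push r5 → mem[0xc8]=0x7d, sp=0xc8
body[0] sub  r4, r5, r4 → r4=0xdf
body[1] xor  r0, r2, r3 → r0=0xd6
body[2] add  r4, r1, r5 → r4=0x4e
body[3] xor  r2, r3, r5 → r2=0x4e
body[4] xor  r0, r5, r1 → r0=0xac
body[5] mov  r5, r4 → r5=0x4e
body[6] sub  r4, r4, #55 → r4=0x17
epilogue: pop r5=0x7d, sp=0xc9
r5 is callee-saved → restored

REG = 0x7d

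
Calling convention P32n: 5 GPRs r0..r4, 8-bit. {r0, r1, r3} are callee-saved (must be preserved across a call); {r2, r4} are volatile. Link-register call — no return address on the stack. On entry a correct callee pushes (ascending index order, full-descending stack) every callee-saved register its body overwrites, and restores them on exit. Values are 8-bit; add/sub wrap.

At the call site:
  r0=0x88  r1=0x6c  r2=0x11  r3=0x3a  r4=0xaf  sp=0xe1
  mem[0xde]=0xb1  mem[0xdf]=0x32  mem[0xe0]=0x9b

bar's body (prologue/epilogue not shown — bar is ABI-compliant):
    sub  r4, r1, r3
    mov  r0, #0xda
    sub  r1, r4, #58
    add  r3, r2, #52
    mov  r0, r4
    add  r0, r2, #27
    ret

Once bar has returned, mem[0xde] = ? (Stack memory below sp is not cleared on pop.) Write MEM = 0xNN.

MEM = 0x3a

prologue: push r0 → mem[0xe0]=0x88, sp=0xe0
prologue: push r1 → mem[0xdf]=0x6c, sp=0xdf
prologue: push r3 → mem[0xde]=0x3a, sp=0xde
body[0] sub  r4, r1, r3 → r4=0x32
body[1] mov  r0, #0xda → r0=0xda
body[2] sub  r1, r4, #58 → r1=0xf8
body[3] add  r3, r2, #52 → r3=0x45
body[4] mov  r0, r4 → r0=0x32
body[5] add  r0, r2, #27 → r0=0x2c
epilogue: pop r3=0x3a, sp=0xdf
epilogue: pop r1=0x6c, sp=0xe0
epilogue: pop r0=0x88, sp=0xe1
prologue pushed ['r0', 'r1', 'r3'] at ['0xe0', '0xdf', '0xde']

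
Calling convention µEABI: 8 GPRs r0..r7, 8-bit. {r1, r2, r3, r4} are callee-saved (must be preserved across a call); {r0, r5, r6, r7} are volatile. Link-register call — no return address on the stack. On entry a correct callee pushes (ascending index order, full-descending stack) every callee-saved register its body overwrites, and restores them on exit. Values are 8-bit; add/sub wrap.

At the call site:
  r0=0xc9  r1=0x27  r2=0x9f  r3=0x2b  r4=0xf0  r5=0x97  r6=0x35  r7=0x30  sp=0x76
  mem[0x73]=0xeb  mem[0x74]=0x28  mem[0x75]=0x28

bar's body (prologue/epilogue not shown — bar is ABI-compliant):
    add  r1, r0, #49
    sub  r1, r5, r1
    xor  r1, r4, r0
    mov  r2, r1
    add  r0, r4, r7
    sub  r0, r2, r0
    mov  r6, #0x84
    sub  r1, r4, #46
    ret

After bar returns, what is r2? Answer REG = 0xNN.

prologue: push r1 -> mem[0x75]=0x27, sp=0x75
prologue: push r2 -> mem[0x74]=0x9f, sp=0x74
body[0] add  r1, r0, #49 -> r1=0xfa
body[1] sub  r1, r5, r1 -> r1=0x9d
body[2] xor  r1, r4, r0 -> r1=0x39
body[3] mov  r2, r1 -> r2=0x39
body[4] add  r0, r4, r7 -> r0=0x20
body[5] sub  r0, r2, r0 -> r0=0x19
body[6] mov  r6, #0x84 -> r6=0x84
body[7] sub  r1, r4, #46 -> r1=0xc2
epilogue: pop r2=0x9f, sp=0x75
epilogue: pop r1=0x27, sp=0x76
r2 is callee-saved -> restored

REG = 0x9f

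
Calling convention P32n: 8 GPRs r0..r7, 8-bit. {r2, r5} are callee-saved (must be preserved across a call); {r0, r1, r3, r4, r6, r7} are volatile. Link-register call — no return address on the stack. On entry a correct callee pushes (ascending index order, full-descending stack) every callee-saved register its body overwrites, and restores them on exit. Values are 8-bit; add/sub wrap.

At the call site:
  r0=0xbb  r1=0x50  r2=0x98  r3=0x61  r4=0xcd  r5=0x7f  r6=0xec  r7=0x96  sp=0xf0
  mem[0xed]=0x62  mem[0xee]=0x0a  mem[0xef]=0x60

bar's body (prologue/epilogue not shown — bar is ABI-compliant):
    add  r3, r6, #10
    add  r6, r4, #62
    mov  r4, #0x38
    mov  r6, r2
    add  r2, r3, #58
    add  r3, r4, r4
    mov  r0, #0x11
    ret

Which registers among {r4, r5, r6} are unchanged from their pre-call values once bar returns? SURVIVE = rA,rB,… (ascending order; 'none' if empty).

SURVIVE = r5

prologue: push r2 -> mem[0xef]=0x98, sp=0xef
body[0] add  r3, r6, #10 -> r3=0xf6
body[1] add  r6, r4, #62 -> r6=0x0b
body[2] mov  r4, #0x38 -> r4=0x38
body[3] mov  r6, r2 -> r6=0x98
body[4] add  r2, r3, #58 -> r2=0x30
body[5] add  r3, r4, r4 -> r3=0x70
body[6] mov  r0, #0x11 -> r0=0x11
epilogue: pop r2=0x98, sp=0xf0
r4: caller-saved, written=True
r5: callee-saved, written=False
r6: caller-saved, written=True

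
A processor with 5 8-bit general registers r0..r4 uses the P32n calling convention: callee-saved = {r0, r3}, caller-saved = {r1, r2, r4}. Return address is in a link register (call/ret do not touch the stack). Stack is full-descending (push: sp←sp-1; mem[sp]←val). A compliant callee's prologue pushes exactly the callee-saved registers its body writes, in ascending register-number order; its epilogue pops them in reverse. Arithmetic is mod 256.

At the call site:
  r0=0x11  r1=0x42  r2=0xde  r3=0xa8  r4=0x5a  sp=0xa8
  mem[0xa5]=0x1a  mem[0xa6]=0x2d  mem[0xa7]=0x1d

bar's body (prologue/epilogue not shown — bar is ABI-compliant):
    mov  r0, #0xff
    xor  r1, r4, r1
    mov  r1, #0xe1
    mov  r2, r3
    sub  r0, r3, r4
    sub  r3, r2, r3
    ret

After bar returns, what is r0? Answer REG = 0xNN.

prologue: push r0 -> mem[0xa7]=0x11, sp=0xa7
prologue: push r3 -> mem[0xa6]=0xa8, sp=0xa6
body[0] mov  r0, #0xff -> r0=0xff
body[1] xor  r1, r4, r1 -> r1=0x18
body[2] mov  r1, #0xe1 -> r1=0xe1
body[3] mov  r2, r3 -> r2=0xa8
body[4] sub  r0, r3, r4 -> r0=0x4e
body[5] sub  r3, r2, r3 -> r3=0x00
epilogue: pop r3=0xa8, sp=0xa7
epilogue: pop r0=0x11, sp=0xa8
r0 is callee-saved -> restored

REG = 0x11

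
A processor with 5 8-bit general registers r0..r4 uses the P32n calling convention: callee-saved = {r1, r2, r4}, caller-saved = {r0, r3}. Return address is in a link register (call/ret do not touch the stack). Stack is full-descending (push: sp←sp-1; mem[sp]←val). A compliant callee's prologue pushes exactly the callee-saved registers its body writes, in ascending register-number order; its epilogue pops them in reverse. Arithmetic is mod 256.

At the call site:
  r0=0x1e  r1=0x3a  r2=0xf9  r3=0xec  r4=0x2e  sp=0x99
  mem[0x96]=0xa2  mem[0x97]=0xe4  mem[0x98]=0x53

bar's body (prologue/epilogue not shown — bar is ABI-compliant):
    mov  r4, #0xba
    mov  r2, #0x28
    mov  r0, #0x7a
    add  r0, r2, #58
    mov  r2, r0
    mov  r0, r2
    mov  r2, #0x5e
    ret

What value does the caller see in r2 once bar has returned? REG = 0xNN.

REG = 0xf9

prologue: push r2 → mem[0x98]=0xf9, sp=0x98
prologue: push r4 → mem[0x97]=0x2e, sp=0x97
body[0] mov  r4, #0xba → r4=0xba
body[1] mov  r2, #0x28 → r2=0x28
body[2] mov  r0, #0x7a → r0=0x7a
body[3] add  r0, r2, #58 → r0=0x62
body[4] mov  r2, r0 → r2=0x62
body[5] mov  r0, r2 → r0=0x62
body[6] mov  r2, #0x5e → r2=0x5e
epilogue: pop r4=0x2e, sp=0x98
epilogue: pop r2=0xf9, sp=0x99
r2 is callee-saved → restored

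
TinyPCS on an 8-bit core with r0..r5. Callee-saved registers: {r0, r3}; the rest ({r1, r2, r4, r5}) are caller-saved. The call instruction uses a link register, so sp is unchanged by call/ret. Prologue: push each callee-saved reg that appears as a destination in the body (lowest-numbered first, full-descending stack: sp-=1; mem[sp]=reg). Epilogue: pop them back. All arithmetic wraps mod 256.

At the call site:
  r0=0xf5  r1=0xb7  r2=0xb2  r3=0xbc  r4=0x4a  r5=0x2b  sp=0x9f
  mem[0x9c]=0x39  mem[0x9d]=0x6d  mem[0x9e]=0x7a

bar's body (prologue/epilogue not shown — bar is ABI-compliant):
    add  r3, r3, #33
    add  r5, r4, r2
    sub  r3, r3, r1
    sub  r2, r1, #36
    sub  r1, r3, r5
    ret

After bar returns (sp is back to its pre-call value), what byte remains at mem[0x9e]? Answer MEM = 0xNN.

MEM = 0xbc

prologue: push r3 → mem[0x9e]=0xbc, sp=0x9e
body[0] add  r3, r3, #33 → r3=0xdd
body[1] add  r5, r4, r2 → r5=0xfc
body[2] sub  r3, r3, r1 → r3=0x26
body[3] sub  r2, r1, #36 → r2=0x93
body[4] sub  r1, r3, r5 → r1=0x2a
epilogue: pop r3=0xbc, sp=0x9f
prologue pushed ['r3'] at ['0x9e']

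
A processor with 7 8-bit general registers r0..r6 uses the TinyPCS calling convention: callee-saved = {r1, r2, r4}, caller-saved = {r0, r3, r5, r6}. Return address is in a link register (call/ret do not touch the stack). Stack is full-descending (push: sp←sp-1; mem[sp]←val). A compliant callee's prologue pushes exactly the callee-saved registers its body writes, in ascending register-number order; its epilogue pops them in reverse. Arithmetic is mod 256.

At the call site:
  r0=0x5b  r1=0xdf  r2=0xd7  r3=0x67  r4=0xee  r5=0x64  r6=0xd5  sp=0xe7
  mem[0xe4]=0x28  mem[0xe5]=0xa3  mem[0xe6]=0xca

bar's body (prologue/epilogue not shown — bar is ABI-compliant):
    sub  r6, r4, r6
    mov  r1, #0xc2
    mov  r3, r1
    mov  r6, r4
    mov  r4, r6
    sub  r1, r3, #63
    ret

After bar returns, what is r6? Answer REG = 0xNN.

REG = 0xee

prologue: push r1 → mem[0xe6]=0xdf, sp=0xe6
prologue: push r4 → mem[0xe5]=0xee, sp=0xe5
body[0] sub  r6, r4, r6 → r6=0x19
body[1] mov  r1, #0xc2 → r1=0xc2
body[2] mov  r3, r1 → r3=0xc2
body[3] mov  r6, r4 → r6=0xee
body[4] mov  r4, r6 → r4=0xee
body[5] sub  r1, r3, #63 → r1=0x83
epilogue: pop r4=0xee, sp=0xe6
epilogue: pop r1=0xdf, sp=0xe7
r6 is caller-saved → body value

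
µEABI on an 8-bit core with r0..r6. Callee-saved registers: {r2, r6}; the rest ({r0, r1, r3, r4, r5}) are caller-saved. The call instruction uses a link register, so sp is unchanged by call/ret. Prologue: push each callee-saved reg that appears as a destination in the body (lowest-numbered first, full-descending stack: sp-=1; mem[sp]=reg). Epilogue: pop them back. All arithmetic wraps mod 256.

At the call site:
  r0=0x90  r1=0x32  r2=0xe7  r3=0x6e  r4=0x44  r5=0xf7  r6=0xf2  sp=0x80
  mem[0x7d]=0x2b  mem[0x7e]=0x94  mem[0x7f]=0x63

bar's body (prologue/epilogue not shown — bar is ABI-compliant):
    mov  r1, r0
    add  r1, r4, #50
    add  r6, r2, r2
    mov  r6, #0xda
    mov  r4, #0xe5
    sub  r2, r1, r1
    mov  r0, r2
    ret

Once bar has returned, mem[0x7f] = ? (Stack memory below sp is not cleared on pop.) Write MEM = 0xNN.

prologue: push r2 → mem[0x7f]=0xe7, sp=0x7f
prologue: push r6 → mem[0x7e]=0xf2, sp=0x7e
body[0] mov  r1, r0 → r1=0x90
body[1] add  r1, r4, #50 → r1=0x76
body[2] add  r6, r2, r2 → r6=0xce
body[3] mov  r6, #0xda → r6=0xda
body[4] mov  r4, #0xe5 → r4=0xe5
body[5] sub  r2, r1, r1 → r2=0x00
body[6] mov  r0, r2 → r0=0x00
epilogue: pop r6=0xf2, sp=0x7f
epilogue: pop r2=0xe7, sp=0x80
prologue pushed ['r2', 'r6'] at ['0x7f', '0x7e']

MEM = 0xe7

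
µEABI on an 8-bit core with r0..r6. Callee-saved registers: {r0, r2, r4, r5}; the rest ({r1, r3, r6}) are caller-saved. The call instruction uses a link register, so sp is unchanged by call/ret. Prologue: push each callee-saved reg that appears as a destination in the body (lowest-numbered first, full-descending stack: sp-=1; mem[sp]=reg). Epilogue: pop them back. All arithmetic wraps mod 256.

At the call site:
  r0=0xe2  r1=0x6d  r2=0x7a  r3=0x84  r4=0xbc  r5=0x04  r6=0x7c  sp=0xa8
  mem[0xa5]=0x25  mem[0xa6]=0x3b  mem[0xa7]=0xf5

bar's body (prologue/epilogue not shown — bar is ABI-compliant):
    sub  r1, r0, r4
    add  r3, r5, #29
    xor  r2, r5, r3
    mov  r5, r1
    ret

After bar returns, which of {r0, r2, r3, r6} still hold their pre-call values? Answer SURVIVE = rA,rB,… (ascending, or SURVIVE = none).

prologue: push r2 → mem[0xa7]=0x7a, sp=0xa7
prologue: push r5 → mem[0xa6]=0x04, sp=0xa6
body[0] sub  r1, r0, r4 → r1=0x26
body[1] add  r3, r5, #29 → r3=0x21
body[2] xor  r2, r5, r3 → r2=0x25
body[3] mov  r5, r1 → r5=0x26
epilogue: pop r5=0x04, sp=0xa7
epilogue: pop r2=0x7a, sp=0xa8
r0: callee-saved, written=False
r2: callee-saved, written=True
r3: caller-saved, written=True
r6: caller-saved, written=False

SURVIVE = r0,r2,r6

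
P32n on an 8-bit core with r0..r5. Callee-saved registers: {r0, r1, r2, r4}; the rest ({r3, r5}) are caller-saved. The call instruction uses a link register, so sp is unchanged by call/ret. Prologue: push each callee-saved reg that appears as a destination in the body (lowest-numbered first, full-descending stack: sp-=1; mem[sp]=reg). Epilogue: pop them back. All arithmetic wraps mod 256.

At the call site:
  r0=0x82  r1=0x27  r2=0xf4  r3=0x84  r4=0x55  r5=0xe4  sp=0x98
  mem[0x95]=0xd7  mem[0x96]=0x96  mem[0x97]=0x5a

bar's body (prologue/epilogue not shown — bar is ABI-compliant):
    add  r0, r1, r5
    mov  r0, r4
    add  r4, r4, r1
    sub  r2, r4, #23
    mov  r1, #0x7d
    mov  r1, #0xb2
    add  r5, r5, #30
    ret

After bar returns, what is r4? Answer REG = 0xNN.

prologue: push r0 → mem[0x97]=0x82, sp=0x97
prologue: push r1 → mem[0x96]=0x27, sp=0x96
prologue: push r2 → mem[0x95]=0xf4, sp=0x95
prologue: push r4 → mem[0x94]=0x55, sp=0x94
body[0] add  r0, r1, r5 → r0=0x0b
body[1] mov  r0, r4 → r0=0x55
body[2] add  r4, r4, r1 → r4=0x7c
body[3] sub  r2, r4, #23 → r2=0x65
body[4] mov  r1, #0x7d → r1=0x7d
body[5] mov  r1, #0xb2 → r1=0xb2
body[6] add  r5, r5, #30 → r5=0x02
epilogue: pop r4=0x55, sp=0x95
epilogue: pop r2=0xf4, sp=0x96
epilogue: pop r1=0x27, sp=0x97
epilogue: pop r0=0x82, sp=0x98
r4 is callee-saved → restored

REG = 0x55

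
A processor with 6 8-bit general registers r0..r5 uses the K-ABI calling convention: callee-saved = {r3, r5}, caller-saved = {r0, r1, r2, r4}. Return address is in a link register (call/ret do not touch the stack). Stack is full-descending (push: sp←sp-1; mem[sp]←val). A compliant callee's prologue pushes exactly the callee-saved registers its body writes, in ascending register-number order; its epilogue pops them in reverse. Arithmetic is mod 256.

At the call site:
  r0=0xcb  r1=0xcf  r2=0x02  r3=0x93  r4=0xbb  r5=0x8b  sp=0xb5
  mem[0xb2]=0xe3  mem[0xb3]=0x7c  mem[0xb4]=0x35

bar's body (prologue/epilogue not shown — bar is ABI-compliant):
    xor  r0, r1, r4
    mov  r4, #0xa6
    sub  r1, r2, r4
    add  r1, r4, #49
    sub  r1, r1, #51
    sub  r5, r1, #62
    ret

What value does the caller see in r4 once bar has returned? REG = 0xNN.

prologue: push r5 → mem[0xb4]=0x8b, sp=0xb4
body[0] xor  r0, r1, r4 → r0=0x74
body[1] mov  r4, #0xa6 → r4=0xa6
body[2] sub  r1, r2, r4 → r1=0x5c
body[3] add  r1, r4, #49 → r1=0xd7
body[4] sub  r1, r1, #51 → r1=0xa4
body[5] sub  r5, r1, #62 → r5=0x66
epilogue: pop r5=0x8b, sp=0xb5
r4 is caller-saved → body value

REG = 0xa6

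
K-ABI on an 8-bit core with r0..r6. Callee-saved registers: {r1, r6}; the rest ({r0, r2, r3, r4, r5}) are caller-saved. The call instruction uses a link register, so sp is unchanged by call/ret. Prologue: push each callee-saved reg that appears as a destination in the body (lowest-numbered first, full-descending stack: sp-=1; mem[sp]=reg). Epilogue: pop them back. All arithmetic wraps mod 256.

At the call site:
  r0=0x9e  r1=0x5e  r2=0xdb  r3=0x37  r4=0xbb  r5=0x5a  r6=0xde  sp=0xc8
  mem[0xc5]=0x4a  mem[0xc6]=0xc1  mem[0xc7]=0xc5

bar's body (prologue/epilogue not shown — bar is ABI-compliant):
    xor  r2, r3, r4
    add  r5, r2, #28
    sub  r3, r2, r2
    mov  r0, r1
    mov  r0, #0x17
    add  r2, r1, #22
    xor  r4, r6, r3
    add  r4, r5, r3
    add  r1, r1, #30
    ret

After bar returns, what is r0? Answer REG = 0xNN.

REG = 0x17

prologue: push r1 → mem[0xc7]=0x5e, sp=0xc7
body[0] xor  r2, r3, r4 → r2=0x8c
body[1] add  r5, r2, #28 → r5=0xa8
body[2] sub  r3, r2, r2 → r3=0x00
body[3] mov  r0, r1 → r0=0x5e
body[4] mov  r0, #0x17 → r0=0x17
body[5] add  r2, r1, #22 → r2=0x74
body[6] xor  r4, r6, r3 → r4=0xde
body[7] add  r4, r5, r3 → r4=0xa8
body[8] add  r1, r1, #30 → r1=0x7c
epilogue: pop r1=0x5e, sp=0xc8
r0 is caller-saved → body value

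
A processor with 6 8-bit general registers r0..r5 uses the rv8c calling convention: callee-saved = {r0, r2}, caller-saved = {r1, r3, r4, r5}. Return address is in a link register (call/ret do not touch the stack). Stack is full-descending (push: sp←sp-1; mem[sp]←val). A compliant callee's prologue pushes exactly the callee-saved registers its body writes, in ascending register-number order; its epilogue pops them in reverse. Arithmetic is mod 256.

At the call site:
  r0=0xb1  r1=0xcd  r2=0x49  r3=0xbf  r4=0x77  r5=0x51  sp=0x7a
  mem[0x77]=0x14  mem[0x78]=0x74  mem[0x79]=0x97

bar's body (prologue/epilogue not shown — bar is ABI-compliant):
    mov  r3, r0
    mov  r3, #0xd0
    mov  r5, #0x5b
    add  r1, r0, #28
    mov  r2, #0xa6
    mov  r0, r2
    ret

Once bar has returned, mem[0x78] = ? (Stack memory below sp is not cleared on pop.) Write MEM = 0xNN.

prologue: push r0 -> mem[0x79]=0xb1, sp=0x79
prologue: push r2 -> mem[0x78]=0x49, sp=0x78
body[0] mov  r3, r0 -> r3=0xb1
body[1] mov  r3, #0xd0 -> r3=0xd0
body[2] mov  r5, #0x5b -> r5=0x5b
body[3] add  r1, r0, #28 -> r1=0xcd
body[4] mov  r2, #0xa6 -> r2=0xa6
body[5] mov  r0, r2 -> r0=0xa6
epilogue: pop r2=0x49, sp=0x79
epilogue: pop r0=0xb1, sp=0x7a
prologue pushed ['r0', 'r2'] at ['0x79', '0x78']

MEM = 0x49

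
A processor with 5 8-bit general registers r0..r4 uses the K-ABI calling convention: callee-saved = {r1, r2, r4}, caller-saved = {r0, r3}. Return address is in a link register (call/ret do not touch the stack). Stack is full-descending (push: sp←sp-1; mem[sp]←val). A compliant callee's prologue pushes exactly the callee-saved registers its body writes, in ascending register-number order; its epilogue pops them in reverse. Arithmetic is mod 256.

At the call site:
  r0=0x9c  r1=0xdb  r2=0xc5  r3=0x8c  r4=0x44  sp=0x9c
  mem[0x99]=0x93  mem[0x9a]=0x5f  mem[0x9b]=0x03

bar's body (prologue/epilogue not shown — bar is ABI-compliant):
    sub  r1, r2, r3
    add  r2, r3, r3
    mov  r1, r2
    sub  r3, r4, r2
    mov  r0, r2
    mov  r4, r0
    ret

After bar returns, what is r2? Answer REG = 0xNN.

prologue: push r1 -> mem[0x9b]=0xdb, sp=0x9b
prologue: push r2 -> mem[0x9a]=0xc5, sp=0x9a
prologue: push r4 -> mem[0x99]=0x44, sp=0x99
body[0] sub  r1, r2, r3 -> r1=0x39
body[1] add  r2, r3, r3 -> r2=0x18
body[2] mov  r1, r2 -> r1=0x18
body[3] sub  r3, r4, r2 -> r3=0x2c
body[4] mov  r0, r2 -> r0=0x18
body[5] mov  r4, r0 -> r4=0x18
epilogue: pop r4=0x44, sp=0x9a
epilogue: pop r2=0xc5, sp=0x9b
epilogue: pop r1=0xdb, sp=0x9c
r2 is callee-saved -> restored

REG = 0xc5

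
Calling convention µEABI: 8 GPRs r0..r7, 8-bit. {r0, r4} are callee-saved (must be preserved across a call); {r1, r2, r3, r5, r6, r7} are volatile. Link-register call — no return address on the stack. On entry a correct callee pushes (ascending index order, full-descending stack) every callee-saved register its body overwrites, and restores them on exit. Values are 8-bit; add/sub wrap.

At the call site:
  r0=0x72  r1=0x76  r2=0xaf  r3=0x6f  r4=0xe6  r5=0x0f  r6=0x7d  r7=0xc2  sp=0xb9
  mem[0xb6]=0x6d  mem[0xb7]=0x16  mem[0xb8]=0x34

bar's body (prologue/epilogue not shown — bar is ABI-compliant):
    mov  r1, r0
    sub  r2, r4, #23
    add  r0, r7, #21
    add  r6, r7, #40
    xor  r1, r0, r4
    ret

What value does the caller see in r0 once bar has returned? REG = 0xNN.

REG = 0x72

prologue: push r0 -> mem[0xb8]=0x72, sp=0xb8
body[0] mov  r1, r0 -> r1=0x72
body[1] sub  r2, r4, #23 -> r2=0xcf
body[2] add  r0, r7, #21 -> r0=0xd7
body[3] add  r6, r7, #40 -> r6=0xea
body[4] xor  r1, r0, r4 -> r1=0x31
epilogue: pop r0=0x72, sp=0xb9
r0 is callee-saved -> restored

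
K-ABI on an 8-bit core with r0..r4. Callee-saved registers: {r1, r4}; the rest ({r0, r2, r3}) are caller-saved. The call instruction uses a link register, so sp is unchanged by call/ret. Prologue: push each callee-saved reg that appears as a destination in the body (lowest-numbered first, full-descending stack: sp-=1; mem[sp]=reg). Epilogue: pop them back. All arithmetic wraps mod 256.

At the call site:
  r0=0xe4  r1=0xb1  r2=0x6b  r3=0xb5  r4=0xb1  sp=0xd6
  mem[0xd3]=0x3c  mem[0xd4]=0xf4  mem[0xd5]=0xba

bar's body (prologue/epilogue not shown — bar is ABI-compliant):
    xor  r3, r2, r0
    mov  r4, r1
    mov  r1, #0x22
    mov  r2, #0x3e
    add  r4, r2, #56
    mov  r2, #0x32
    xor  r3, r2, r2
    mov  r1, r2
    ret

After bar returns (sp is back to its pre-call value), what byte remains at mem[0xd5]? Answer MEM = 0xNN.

MEM = 0xb1

prologue: push r1 → mem[0xd5]=0xb1, sp=0xd5
prologue: push r4 → mem[0xd4]=0xb1, sp=0xd4
body[0] xor  r3, r2, r0 → r3=0x8f
body[1] mov  r4, r1 → r4=0xb1
body[2] mov  r1, #0x22 → r1=0x22
body[3] mov  r2, #0x3e → r2=0x3e
body[4] add  r4, r2, #56 → r4=0x76
body[5] mov  r2, #0x32 → r2=0x32
body[6] xor  r3, r2, r2 → r3=0x00
body[7] mov  r1, r2 → r1=0x32
epilogue: pop r4=0xb1, sp=0xd5
epilogue: pop r1=0xb1, sp=0xd6
prologue pushed ['r1', 'r4'] at ['0xd5', '0xd4']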